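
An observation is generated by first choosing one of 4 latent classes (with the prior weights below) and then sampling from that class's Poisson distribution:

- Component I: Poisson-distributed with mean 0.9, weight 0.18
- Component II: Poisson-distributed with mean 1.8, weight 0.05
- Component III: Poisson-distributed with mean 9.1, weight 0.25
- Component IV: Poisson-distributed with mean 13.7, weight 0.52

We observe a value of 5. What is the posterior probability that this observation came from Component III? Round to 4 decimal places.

0.7836

The responsibility of component k is P(Z=k) f_k(x) divided by Σ_j P(Z=j) f_j(x).
Poisson probabilities:
  f_I = e^(−0.9)·0.9^5/5! = 0.00200063
  f_II = e^(−1.8)·1.8^5/5! = 0.0260286
  f_III = e^(−9.1)·9.1^5/5! = 0.0580692
  f_IV = e^(−13.7)·13.7^5/5! = 0.00451427
Prior × likelihood for each component:
  P(Z=I)·f_I = 0.18 × 0.00200063 = 0.000360113
  P(Z=II)·f_II = 0.05 × 0.0260286 = 0.00130143
  P(Z=III)·f_III = 0.25 × 0.0580692 = 0.0145173
  P(Z=IV)·f_IV = 0.52 × 0.00451427 = 0.00234742
Normaliser: 0.000360113 + 0.00130143 + 0.0145173 + 0.00234742 = 0.0185263
So the posterior for Component III is 0.0145173 / 0.0185263 ≈ 0.7836.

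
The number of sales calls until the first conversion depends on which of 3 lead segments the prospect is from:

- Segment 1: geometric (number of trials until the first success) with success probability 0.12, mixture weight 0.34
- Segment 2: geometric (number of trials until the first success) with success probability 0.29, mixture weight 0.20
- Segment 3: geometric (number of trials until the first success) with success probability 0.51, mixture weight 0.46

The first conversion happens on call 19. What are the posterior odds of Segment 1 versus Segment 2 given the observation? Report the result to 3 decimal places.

The posterior odds equal the prior odds times the likelihood ratio: (π_i/π_j)·(f_i(x)/f_j(x)).
Evaluate each component's likelihood at the observed value:
  p_1 = 0.12·(1−0.12)^18 = 0.12·0.100159 = 0.012019
  p_2 = 0.29·(1−0.29)^18 = 0.29·0.00210209 = 0.000609605
  p_3 = 0.51·(1−0.51)^18 = 0.51·2.65173e-06 = 1.35238e-06
0.00408647 / 0.000121921 ≈ 33.517

33.517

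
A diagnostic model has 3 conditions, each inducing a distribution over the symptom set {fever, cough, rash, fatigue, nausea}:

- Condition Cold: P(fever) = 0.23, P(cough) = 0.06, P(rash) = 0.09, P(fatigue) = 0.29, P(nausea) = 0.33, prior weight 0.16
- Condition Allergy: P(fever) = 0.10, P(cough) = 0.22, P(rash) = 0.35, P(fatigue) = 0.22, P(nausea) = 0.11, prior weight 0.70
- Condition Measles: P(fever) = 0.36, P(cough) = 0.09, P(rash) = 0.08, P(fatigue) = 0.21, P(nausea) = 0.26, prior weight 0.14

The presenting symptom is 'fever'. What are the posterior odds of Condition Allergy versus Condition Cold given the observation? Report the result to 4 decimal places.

1.9022

Since P(k|x) ∝ w_k f_k(x), the posterior odds are w_i f_i(x) / (w_j f_j(x)).
Component likelihoods at x = 'fever':
  p_Cold = P(fever | comp) = 0.23
  p_Allergy = P(fever | comp) = 0.10
  p_Measles = P(fever | comp) = 0.36
Posterior odds = (w_Allergy·p_Allergy) / (w_Cold·p_Cold) = (0.70·0.1) / (0.16·0.23) = 0.07 / 0.0368 ≈ 1.9022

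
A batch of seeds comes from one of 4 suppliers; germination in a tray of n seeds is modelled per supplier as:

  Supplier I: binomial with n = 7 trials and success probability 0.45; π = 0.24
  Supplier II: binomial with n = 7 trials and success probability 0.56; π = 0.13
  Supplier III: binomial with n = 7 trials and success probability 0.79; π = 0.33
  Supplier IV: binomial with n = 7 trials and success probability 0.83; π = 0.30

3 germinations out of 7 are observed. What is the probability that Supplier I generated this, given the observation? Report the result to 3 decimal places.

0.603

The responsibility of component k is P(Z=k) f_k(x) divided by Σ_j P(Z=j) f_j(x).
Component likelihoods at x = 3 germinations out of 7:
  f_I = C(7,3)·0.45^3·0.55^4 = 35·0.091125·0.0915063 = 0.291848
  f_II = C(7,3)·0.56^3·0.44^4 = 35·0.175616·0.037481 = 0.230379
  f_III = C(7,3)·0.79^3·0.21^4 = 35·0.493039·0.00194481 = 0.0335604
  f_IV = C(7,3)·0.83^3·0.17^4 = 35·0.571787·0.00083521 = 0.0167147
Prior × likelihood for each component:
  P(Z=I)·f_I = 0.24 × 0.291848 = 0.0700435
  P(Z=II)·f_II = 0.13 × 0.230379 = 0.0299493
  P(Z=III)·f_III = 0.33 × 0.0335604 = 0.0110749
  P(Z=IV)·f_IV = 0.30 × 0.0167147 = 0.0050144
Denominator: 0.0700435 + 0.0299493 + 0.0110749 + 0.0050144 = 0.116082
P(Supplier I | data) = 0.0700435 / 0.116082 ≈ 0.603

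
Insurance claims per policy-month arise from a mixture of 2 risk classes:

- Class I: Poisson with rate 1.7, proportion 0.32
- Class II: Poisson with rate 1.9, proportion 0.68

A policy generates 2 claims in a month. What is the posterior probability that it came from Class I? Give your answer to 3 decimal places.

0.315

The responsibility of component k is w_k f_k(x) divided by Σ_j w_j f_j(x).
Evaluate each component's likelihood at the observed value:
  f_I = e^(−1.7)·1.7^2/2! = 0.263978
  f_II = e^(−1.9)·1.9^2/2! = 0.269971
Multiply by the mixture weights:
  w_I·f_I = 0.32 × 0.263978 = 0.0844729
  w_II·f_II = 0.68 × 0.269971 = 0.183581
Evidence: 0.0844729 + 0.183581 = 0.268053
P(Class I | the observation) = 0.0844729 / 0.268053 ≈ 0.315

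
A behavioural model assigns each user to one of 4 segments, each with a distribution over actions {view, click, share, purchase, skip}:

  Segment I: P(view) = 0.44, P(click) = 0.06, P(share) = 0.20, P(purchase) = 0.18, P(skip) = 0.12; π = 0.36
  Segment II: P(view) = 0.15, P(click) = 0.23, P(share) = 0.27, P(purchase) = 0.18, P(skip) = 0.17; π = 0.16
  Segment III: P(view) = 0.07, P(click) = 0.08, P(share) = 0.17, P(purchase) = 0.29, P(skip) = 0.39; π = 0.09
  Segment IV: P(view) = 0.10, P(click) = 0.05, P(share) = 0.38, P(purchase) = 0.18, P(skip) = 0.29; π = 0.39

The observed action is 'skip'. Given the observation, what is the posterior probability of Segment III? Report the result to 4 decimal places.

Posterior ∝ prior × likelihood, so P(k | x) ∝ π_k f_k(x); normalise over all components.
Component likelihoods at x = 'skip':
  L_I = 0.12
  L_II = 0.17
  L_III = 0.39
  L_IV = 0.29
Multiply by the mixture weights:
  π_I·L_I = 0.36 × 0.12 = 0.0432
  π_II·L_II = 0.16 × 0.17 = 0.0272
  π_III·L_III = 0.09 × 0.39 = 0.0351
  π_IV·L_IV = 0.39 × 0.29 = 0.1131
Marginal: 0.0432 + 0.0272 + 0.0351 + 0.1131 = 0.2186
Responsibility of Segment III: 0.0351 / 0.2186 ≈ 0.1606

0.1606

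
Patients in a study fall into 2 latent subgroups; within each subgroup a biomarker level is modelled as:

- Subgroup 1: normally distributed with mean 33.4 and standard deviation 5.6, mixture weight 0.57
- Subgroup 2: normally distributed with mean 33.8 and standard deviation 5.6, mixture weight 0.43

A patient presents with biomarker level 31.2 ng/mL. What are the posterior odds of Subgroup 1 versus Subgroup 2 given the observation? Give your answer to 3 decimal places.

Since P(k|x) ∝ π_k f_k(x), the posterior odds are π_i f_i(x) / (π_j f_j(x)).
Normal densities:
  p_1 = (1/(5.6·√(2π)))·exp(−(31.2−33.4)²/(2·5.6²)) = 0.071240·exp(-0.07717) = 0.065949
  p_2 = (1/(5.6·√(2π)))·exp(−(31.2−33.8)²/(2·5.6²)) = 0.071240·exp(-0.10778) = 0.0639607
0.0375909 / 0.0275031 ≈ 1.367

1.367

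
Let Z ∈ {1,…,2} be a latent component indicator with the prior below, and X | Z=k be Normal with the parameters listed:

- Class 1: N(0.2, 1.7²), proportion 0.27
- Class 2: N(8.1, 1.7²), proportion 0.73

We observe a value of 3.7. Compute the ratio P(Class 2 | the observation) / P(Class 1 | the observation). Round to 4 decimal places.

Posterior odds = (P(Z=i) f_i(x)) / (P(Z=j) f_j(x)); the normalising sum cancels.
Component likelihoods at x = 3.7:
  L_1 = (1/(1.7·√(2π)))·exp(−(3.7−0.2)²/(2·1.7²)) = 0.234672·exp(-2.11938) = 0.0281856
  L_2 = (1/(1.7·√(2π)))·exp(−(3.7−8.1)²/(2·1.7²)) = 0.234672·exp(-3.34948) = 0.00823759
0.00601344 / 0.00761011 ≈ 0.7902

0.7902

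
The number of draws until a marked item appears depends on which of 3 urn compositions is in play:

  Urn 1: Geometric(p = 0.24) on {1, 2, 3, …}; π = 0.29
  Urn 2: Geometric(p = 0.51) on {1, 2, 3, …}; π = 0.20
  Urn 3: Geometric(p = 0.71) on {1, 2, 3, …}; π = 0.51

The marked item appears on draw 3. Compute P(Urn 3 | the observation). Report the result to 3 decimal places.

0.320

By Bayes' theorem, P(k | x) = P(Z=k) f_k(x) / Σ_j P(Z=j) f_j(x).
Geometric probabilities:
  L_1 = 0.138624
  L_2 = 0.122451
  L_3 = 0.059711
Weight by the priors:
  P(Z=1)·L_1 = 0.29 × 0.138624 = 0.040201
  P(Z=2)·L_2 = 0.20 × 0.122451 = 0.0244902
  P(Z=3)·L_3 = 0.51 × 0.059711 = 0.0304526
Normaliser: 0.040201 + 0.0244902 + 0.0304526 = 0.0951438
P(Urn 3 | data) = 0.0304526 / 0.0951438 ≈ 0.320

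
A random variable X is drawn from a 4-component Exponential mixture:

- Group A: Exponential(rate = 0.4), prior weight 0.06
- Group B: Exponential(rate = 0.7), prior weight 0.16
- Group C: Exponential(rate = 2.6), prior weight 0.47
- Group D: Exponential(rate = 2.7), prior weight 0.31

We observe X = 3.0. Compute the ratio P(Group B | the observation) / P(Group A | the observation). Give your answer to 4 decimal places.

1.8973

Since P(k|x) ∝ P(Z=k) f_k(x), the posterior odds are P(Z=i) f_i(x) / (P(Z=j) f_j(x)).
Evaluate each component's likelihood at the observed value:
  L_A = 0.120478
  L_B = 0.0857195
  L_C = 0.00106531
  L_D = 0.000819556
0.0137151 / 0.00722866 ≈ 1.8973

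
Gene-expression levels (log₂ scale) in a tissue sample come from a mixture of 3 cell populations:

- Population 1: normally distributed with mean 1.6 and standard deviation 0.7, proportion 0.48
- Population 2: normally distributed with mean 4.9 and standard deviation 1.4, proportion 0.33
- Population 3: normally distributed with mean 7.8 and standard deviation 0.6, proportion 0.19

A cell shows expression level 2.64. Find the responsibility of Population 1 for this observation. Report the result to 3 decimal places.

By Bayes' theorem, P(k | x) = P(Z=k) f_k(x) / Σ_j P(Z=j) f_j(x).
Evaluate each component's likelihood at the observed value:
  L_1 = (1/(0.7·√(2π)))·exp(−(2.64−1.6)²/(2·0.7²)) = 0.569918·exp(-1.10367) = 0.189013
  L_2 = (1/(1.4·√(2π)))·exp(−(2.64−4.9)²/(2·1.4²)) = 0.284959·exp(-1.30296) = 0.0774309
  L_3 = (1/(0.6·√(2π)))·exp(−(2.64−7.8)²/(2·0.6²)) = 0.664904·exp(-36.98000) = 5.78827e-17
Weight by the priors:
  P(Z=1)·L_1 = 0.48 × 0.189013 = 0.0907265
  P(Z=2)·L_2 = 0.33 × 0.0774309 = 0.0255522
  P(Z=3)·L_3 = 0.19 × 5.78827e-17 = 1.09977e-17
Marginal: 0.0907265 + 0.0255522 + 1.09977e-17 = 0.116279
So the posterior for Population 1 is 0.0907265 / 0.116279 ≈ 0.780.

0.780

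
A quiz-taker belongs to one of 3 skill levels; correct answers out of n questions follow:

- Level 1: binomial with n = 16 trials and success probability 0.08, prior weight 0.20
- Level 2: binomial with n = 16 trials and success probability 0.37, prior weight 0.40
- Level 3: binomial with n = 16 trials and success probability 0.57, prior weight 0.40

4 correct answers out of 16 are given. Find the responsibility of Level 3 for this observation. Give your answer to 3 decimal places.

0.050

Posterior ∝ prior × likelihood, so P(k | x) ∝ π_k f_k(x); normalise over all components.
Binomial probabilities:
  L_1 = C(16,4)·0.08^4·0.92^12 = 1820·4.096e-05·0.367666 = 0.0274085
  L_2 = C(16,4)·0.37^4·0.63^12 = 1820·0.0187416·0.00390919 = 0.133341
  L_3 = C(16,4)·0.57^4·0.43^12 = 1820·0.10556·3.99596e-05 = 0.00767701
Weight by the priors:
  π_1·L_1 = 0.20 × 0.0274085 = 0.0054817
  π_2·L_2 = 0.40 × 0.133341 = 0.0533365
  π_3·L_3 = 0.40 × 0.00767701 = 0.00307081
Evidence: 0.0054817 + 0.0533365 + 0.00307081 = 0.061889
P(Level 3 | the observation) ≈ 0.050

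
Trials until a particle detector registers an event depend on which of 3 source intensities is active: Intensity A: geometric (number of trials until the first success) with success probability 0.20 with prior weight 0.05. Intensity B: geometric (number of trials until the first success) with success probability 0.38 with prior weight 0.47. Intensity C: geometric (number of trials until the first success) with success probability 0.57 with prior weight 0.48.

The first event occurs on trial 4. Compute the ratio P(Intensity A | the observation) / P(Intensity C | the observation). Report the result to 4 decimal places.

Since P(k|x) ∝ π_k f_k(x), the posterior odds are π_i f_i(x) / (π_j f_j(x)).
Geometric probabilities:
  p_A = 0.1024
  p_B = 0.0905646
  p_C = 0.045319
0.00512 / 0.0217531 ≈ 0.2354

0.2354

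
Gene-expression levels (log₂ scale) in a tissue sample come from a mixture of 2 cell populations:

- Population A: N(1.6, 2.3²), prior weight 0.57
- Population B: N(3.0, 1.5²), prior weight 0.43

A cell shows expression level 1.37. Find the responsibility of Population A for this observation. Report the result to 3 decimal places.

0.608

P(component k | x) = π_k·f_k(x) / marginal(x), where marginal(x) = Σ_j π_j·f_j(x).
Component likelihoods at x = 1.37:
  p_A = 0.172588
  p_B = 0.147367
Weight by the priors:
  π_A·p_A = 0.57 × 0.172588 = 0.0983752
  π_B·p_B = 0.43 × 0.147367 = 0.063368
Marginal: 0.0983752 + 0.063368 = 0.161743
P(Population A | data) ≈ 0.608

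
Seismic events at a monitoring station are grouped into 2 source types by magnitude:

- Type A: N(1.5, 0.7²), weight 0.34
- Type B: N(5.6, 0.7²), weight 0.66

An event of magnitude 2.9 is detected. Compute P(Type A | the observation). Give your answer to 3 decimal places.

P(component k | x) = π_k·f_k(x) / marginal(x), where marginal(x) = Σ_j π_j·f_j(x).
Normal densities:
  L_A = 0.07713
  L_B = 0.000335114
Multiply by the mixture weights:
  π_A·L_A = 0.34 × 0.07713 = 0.0262242
  π_B·L_B = 0.66 × 0.000335114 = 0.000221175
Normaliser: 0.0262242 + 0.000221175 = 0.0264454
So the posterior for Type A is 0.0262242 / 0.0264454 ≈ 0.992.

0.992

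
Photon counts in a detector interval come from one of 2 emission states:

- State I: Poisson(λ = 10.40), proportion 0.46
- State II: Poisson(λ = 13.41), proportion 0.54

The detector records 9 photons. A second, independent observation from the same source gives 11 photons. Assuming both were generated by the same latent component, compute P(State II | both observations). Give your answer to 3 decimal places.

0.315

Posterior ∝ prior × likelihood, so P(k | x) ∝ P(Z=k) f_k(x); normalise over all components.
Since both observations come from the same component, the likelihood for component k is f_k(x₁)·f_k(x₂).
  f_I = [0.119364] × [0.117368] = 0.0140095
  f_II = [0.0579705] × [0.0947702] = 0.00549388
Unnormalised posteriors:
  P(Z=I)·f_I = 0.46 × 0.0140095 = 0.00644437
  P(Z=II)·f_II = 0.54 × 0.00549388 = 0.00296669
Denominator: 0.00644437 + 0.00296669 = 0.00941107
P(State II | x₁,x₂) ≈ 0.315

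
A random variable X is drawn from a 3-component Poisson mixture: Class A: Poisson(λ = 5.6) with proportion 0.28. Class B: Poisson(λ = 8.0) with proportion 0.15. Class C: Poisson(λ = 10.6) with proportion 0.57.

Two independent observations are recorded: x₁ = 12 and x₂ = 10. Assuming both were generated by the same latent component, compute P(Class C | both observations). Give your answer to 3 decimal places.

Posterior ∝ prior × likelihood, so P(k | x) ∝ P(Z=k) f_k(x); normalise over all components.
Since both observations come from the same component, the likelihood for component k is f_k(x₁)·f_k(x₂).
  p_A = [e^(−5.6)·5.6^12/12! = 0.00734294] × [0.0309078] = 0.000226954
  p_B = [e^(−8.0)·8.0^12/12! = 0.0481268] × [0.0992615] = 0.00477714
  p_C = [e^(−10.6)·10.6^12/12! = 0.104668] × [0.122963] = 0.0128702
Prior × likelihood for each component:
  P(Z=A)·p_A = 0.28 × 0.000226954 = 6.35472e-05
  P(Z=B)·p_B = 0.15 × 0.00477714 = 0.000716571
  P(Z=C)·p_C = 0.57 × 0.0128702 = 0.00733603
Normaliser: 6.35472e-05 + 0.000716571 + 0.00733603 = 0.00811614
Responsibility of Class C: 0.00733603 / 0.00811614 ≈ 0.904

0.904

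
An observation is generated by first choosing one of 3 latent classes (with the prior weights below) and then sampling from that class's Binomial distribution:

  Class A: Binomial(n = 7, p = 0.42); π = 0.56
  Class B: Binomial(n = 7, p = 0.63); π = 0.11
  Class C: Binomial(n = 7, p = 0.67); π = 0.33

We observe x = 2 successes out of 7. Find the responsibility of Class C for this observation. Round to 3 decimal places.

0.079

P(component k | x) = π_k·f_k(x) / marginal(x), where marginal(x) = Σ_j π_j·f_j(x).
Evaluate each component's likelihood at the observed value:
  f_A = C(7,2)·0.42^2·0.58^5 = 21·0.1764·0.0656357 = 0.243141
  f_B = C(7,2)·0.63^2·0.37^5 = 21·0.3969·0.0069344 = 0.0577975
  f_C = C(7,2)·0.67^2·0.33^5 = 21·0.4489·0.00391354 = 0.0368925
Weight by the priors:
  π_A·f_A = 0.56 × 0.243141 = 0.136159
  π_B·f_B = 0.11 × 0.0577975 = 0.00635772
  π_C·f_C = 0.33 × 0.0368925 = 0.0121745
Evidence: 0.136159 + 0.00635772 + 0.0121745 = 0.154691
So the posterior for Class C is 0.0121745 / 0.154691 ≈ 0.079.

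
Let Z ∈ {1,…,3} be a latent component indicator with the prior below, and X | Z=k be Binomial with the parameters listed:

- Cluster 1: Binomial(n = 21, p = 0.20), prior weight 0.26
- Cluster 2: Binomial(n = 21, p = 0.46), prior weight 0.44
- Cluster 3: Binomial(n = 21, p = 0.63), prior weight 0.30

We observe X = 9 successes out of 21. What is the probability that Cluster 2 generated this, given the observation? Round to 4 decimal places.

The responsibility of component k is π_k f_k(x) divided by Σ_j π_j f_j(x).
Component likelihoods at x = 9 successes out of 21:
  L_1 = C(21,9)·0.20^9·0.80^12 = 293930·5.12e-07·0.0687195 = 0.0103417
  L_2 = C(21,9)·0.46^9·0.54^12 = 293930·0.00092219·0.000614788 = 0.166644
  L_3 = C(21,9)·0.63^9·0.37^12 = 293930·0.0156338·6.58295e-06 = 0.0302503
Multiply by the mixture weights:
  π_1·L_1 = 0.26 × 0.0103417 = 0.00268885
  π_2·L_2 = 0.44 × 0.166644 = 0.0733233
  π_3·L_3 = 0.30 × 0.0302503 = 0.00907509
Evidence: 0.00268885 + 0.0733233 + 0.00907509 = 0.0850873
Responsibility of Cluster 2: 0.0733233 / 0.0850873 ≈ 0.8617

0.8617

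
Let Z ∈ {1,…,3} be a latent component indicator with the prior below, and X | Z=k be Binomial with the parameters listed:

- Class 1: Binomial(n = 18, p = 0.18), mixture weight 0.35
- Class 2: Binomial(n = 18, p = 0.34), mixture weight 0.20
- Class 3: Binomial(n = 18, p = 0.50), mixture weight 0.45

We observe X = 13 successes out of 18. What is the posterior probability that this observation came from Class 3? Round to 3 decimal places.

0.988

P(component k | x) = π_k·f_k(x) / marginal(x), where marginal(x) = Σ_j π_j·f_j(x).
Evaluate each component's likelihood at the observed value:
  p_1 = C(18,13)·0.18^13·0.82^5 = 8568·2.0823e-10·0.37074 = 6.61441e-07
  p_2 = C(18,13)·0.34^13·0.66^5 = 8568·8.11383e-07·0.125233 = 0.000870613
  p_3 = C(18,13)·0.50^13·0.50^5 = 8568·0.00012207·0.03125 = 0.0326843
Weight by the priors:
  π_1·p_1 = 0.35 × 6.61441e-07 = 2.31504e-07
  π_2·p_2 = 0.20 × 0.000870613 = 0.000174123
  π_3·p_3 = 0.45 × 0.0326843 = 0.0147079
Sum: 2.31504e-07 + 0.000174123 + 0.0147079 = 0.0148823
P(Class 3 | data) = 0.0147079 / 0.0148823 ≈ 0.988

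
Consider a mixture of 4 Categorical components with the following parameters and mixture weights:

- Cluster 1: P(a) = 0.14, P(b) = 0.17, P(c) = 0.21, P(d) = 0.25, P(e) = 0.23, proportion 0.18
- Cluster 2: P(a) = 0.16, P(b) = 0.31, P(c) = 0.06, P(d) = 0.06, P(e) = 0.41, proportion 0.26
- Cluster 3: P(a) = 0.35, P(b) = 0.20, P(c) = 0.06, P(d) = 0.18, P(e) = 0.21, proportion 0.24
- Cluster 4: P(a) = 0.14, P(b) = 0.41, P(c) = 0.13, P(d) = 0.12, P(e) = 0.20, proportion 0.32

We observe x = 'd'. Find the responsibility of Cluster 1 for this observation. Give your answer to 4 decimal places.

0.3165

Posterior ∝ prior × likelihood, so P(k | x) ∝ w_k f_k(x); normalise over all components.
Categorical probabilities:
  f_1 = P(d | comp) = 0.25
  f_2 = P(d | comp) = 0.06
  f_3 = P(d | comp) = 0.18
  f_4 = P(d | comp) = 0.12
Unnormalised posteriors:
  w_1·f_1 = 0.18 × 0.25 = 0.045
  w_2·f_2 = 0.26 × 0.06 = 0.0156
  w_3·f_3 = 0.24 × 0.18 = 0.0432
  w_4·f_4 = 0.32 × 0.12 = 0.0384
Sum: 0.045 + 0.0156 + 0.0432 + 0.0384 = 0.1422
P(Cluster 1 | x) ≈ 0.3165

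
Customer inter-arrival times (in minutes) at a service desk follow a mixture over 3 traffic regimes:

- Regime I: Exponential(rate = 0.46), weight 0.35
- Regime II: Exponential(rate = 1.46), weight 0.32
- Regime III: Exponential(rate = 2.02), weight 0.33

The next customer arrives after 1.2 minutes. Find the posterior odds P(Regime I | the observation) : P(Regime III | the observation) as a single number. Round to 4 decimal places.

Posterior odds = (P(Z=i) f_i(x)) / (P(Z=j) f_j(x)); the normalising sum cancels.
Exponential densities:
  p_I = 0.264867
  p_II = 0.253203
  p_III = 0.178905
Posterior odds = (P(Z=I)·p_I) / (P(Z=III)·p_III) = (0.35·0.264867) / (0.33·0.178905) = 0.0927033 / 0.0590385 ≈ 1.5702

1.5702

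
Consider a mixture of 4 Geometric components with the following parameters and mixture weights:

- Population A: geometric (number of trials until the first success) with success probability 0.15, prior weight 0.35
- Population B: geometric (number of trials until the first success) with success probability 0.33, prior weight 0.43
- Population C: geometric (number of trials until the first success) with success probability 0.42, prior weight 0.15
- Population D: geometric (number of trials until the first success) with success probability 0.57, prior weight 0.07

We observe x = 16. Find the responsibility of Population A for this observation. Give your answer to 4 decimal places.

The responsibility of component k is π_k f_k(x) divided by Σ_j π_j f_j(x).
Component likelihoods at x = 16:
  p_A = 0.0131031
  p_B = 0.000812149
  p_C = 0.00011876
  p_D = 1.81093e-06
Multiply by the mixture weights:
  π_A·p_A = 0.35 × 0.0131031 = 0.0045861
  π_B·p_B = 0.43 × 0.000812149 = 0.000349224
  π_C·p_C = 0.15 × 0.00011876 = 1.7814e-05
  π_D·p_D = 0.07 × 1.81093e-06 = 1.26765e-07
Normaliser: 0.0045861 + 0.000349224 + 1.7814e-05 + 1.26765e-07 = 0.00495326
P(Population A | the observation) ≈ 0.9259

0.9259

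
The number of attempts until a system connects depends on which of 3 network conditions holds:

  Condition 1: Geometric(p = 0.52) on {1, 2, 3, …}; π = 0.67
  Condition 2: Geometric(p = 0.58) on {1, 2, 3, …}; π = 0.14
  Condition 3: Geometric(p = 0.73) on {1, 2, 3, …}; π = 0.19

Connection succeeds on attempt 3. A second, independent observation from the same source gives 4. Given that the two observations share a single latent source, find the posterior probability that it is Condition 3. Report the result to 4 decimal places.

0.0270

P(component k | x) = π_k·f_k(x) / marginal(x), where marginal(x) = Σ_j π_j·f_j(x).
Since both observations come from the same component, the likelihood for component k is f_k(x₁)·f_k(x₂).
  f_1 = [0.52·(1−0.52)^2 = 0.52·0.2304 = 0.119808] × [0.0575078] = 0.0068899
  f_2 = [0.58·(1−0.58)^2 = 0.58·0.1764 = 0.102312] × [0.042971] = 0.00439645
  f_3 = [0.73·(1−0.73)^2 = 0.73·0.0729 = 0.053217] × [0.0143686] = 0.000764653
Prior × likelihood for each component:
  π_1·f_1 = 0.67 × 0.0068899 = 0.00461623
  π_2·f_2 = 0.14 × 0.00439645 = 0.000615503
  π_3·f_3 = 0.19 × 0.000764653 = 0.000145284
Evidence: 0.00461623 + 0.000615503 + 0.000145284 = 0.00537702
So the posterior for Condition 3 is 0.000145284 / 0.00537702 ≈ 0.0270.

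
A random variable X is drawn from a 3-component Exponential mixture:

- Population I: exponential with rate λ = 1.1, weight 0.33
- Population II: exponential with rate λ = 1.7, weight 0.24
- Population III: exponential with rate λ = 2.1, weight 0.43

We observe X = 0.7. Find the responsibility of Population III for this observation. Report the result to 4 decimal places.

0.4154

P(component k | x) = w_k·f_k(x) / marginal(x), where marginal(x) = Σ_j w_j·f_j(x).
Component likelihoods at x = 0.7:
  L_I = 1.1·e^(−1.1·0.7) = 1.1·e^(−0.7700) = 0.509314
  L_II = 1.7·e^(−1.7·0.7) = 1.7·e^(−1.1900) = 0.517176
  L_III = 2.1·e^(−2.1·0.7) = 2.1·e^(−1.4700) = 0.482844
Multiply by the mixture weights:
  w_I·L_I = 0.33 × 0.509314 = 0.168074
  w_II·L_II = 0.24 × 0.517176 = 0.124122
  w_III·L_III = 0.43 × 0.482844 = 0.207623
Evidence: 0.168074 + 0.124122 + 0.207623 = 0.499819
Responsibility of Population III: 0.207623 / 0.499819 ≈ 0.4154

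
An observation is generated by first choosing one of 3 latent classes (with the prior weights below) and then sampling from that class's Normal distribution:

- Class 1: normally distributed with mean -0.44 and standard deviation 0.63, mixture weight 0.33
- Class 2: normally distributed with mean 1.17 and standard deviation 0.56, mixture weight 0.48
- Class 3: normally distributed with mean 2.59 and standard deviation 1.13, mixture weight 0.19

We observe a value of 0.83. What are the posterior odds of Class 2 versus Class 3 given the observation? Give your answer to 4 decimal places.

14.2595

Only the two components matter; the odds are (w_i f_i(x)) / (w_j f_j(x)).
Component likelihoods at x = 0.83:
  L_1 = 0.0830116
  L_2 = 0.592484
  L_3 = 0.104969
Odds = (0.48/0.19) × (0.592484/0.104969) = 2.52632 × 5.64439 ≈ 14.2595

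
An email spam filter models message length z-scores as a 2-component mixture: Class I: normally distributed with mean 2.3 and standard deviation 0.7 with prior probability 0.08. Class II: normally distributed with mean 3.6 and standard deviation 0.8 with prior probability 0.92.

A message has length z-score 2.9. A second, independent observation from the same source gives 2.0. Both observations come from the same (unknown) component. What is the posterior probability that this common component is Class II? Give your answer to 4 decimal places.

By Bayes' theorem, P(k | x) = P(Z=k) f_k(x) / Σ_j P(Z=j) f_j(x).
Since both observations come from the same component, the likelihood for component k is f_k(x₁)·f_k(x₂).
  f_I = [(1/(0.7·√(2π)))·exp(−(2.9−2.3)²/(2·0.7²)) = 0.569918·exp(-0.36735) = 0.394707] × [0.51991] = 0.205212
  f_II = [(1/(0.8·√(2π)))·exp(−(2.9−3.6)²/(2·0.8²)) = 0.498678·exp(-0.38281) = 0.340069] × [0.0674887] = 0.0229508
Multiply by the mixture weights:
  P(Z=I)·f_I = 0.08 × 0.205212 = 0.016417
  P(Z=II)·f_II = 0.92 × 0.0229508 = 0.0211147
Marginal: 0.016417 + 0.0211147 = 0.0375317
Responsibility of Class II: 0.0211147 / 0.0375317 ≈ 0.5626

0.5626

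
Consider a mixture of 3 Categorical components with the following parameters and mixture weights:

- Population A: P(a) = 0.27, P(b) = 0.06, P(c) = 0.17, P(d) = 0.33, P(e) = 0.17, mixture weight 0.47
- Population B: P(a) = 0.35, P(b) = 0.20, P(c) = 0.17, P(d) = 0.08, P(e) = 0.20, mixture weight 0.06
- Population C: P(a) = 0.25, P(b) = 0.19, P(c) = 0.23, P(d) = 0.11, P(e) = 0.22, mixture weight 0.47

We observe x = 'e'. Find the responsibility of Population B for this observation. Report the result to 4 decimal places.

0.0614

Apply Bayes' rule: the posterior for each component is proportional to its prior times its likelihood at x.
Evaluate each component's likelihood at the observed value:
  p_A = 0.17
  p_B = 0.2
  p_C = 0.22
Weight by the priors:
  w_A·p_A = 0.47 × 0.17 = 0.0799
  w_B·p_B = 0.06 × 0.2 = 0.012
  w_C·p_C = 0.47 × 0.22 = 0.1034
Denominator: 0.0799 + 0.012 + 0.1034 = 0.1953
Responsibility of Population B: 0.012 / 0.1953 ≈ 0.0614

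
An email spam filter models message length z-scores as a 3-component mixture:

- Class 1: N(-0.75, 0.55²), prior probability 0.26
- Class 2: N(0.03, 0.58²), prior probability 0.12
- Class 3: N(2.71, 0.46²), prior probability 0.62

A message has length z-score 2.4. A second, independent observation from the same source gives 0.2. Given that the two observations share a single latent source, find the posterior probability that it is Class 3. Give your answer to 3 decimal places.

0.010

Posterior ∝ prior × likelihood, so P(k | x) ∝ P(Z=k) f_k(x); normalise over all components.
Since both observations come from the same component, the likelihood for component k is f_k(x₁)·f_k(x₂).
  f_1 = [(1/(0.55·√(2π)))·exp(−(2.4−-0.75)²/(2·0.55²)) = 0.725350·exp(-16.40083) = 5.46712e-08] × [0.16319] = 8.92183e-09
  f_2 = [(1/(0.58·√(2π)))·exp(−(2.4−0.03)²/(2·0.58²)) = 0.687832·exp(-8.34854) = 0.000162838] × [0.658911] = 0.000107296
  f_3 = [(1/(0.46·√(2π)))·exp(−(2.4−2.71)²/(2·0.46²)) = 0.867266·exp(-0.22708) = 0.691087] × [2.97092e-07] = 2.05316e-07
Weight by the priors:
  P(Z=1)·f_1 = 0.26 × 8.92183e-09 = 2.31968e-09
  P(Z=2)·f_2 = 0.12 × 0.000107296 = 1.28755e-05
  P(Z=3)·f_3 = 0.62 × 2.05316e-07 = 1.27296e-07
Denominator: 2.31968e-09 + 1.28755e-05 + 1.27296e-07 = 1.30051e-05
Responsibility of Class 3: 1.27296e-07 / 1.30051e-05 ≈ 0.010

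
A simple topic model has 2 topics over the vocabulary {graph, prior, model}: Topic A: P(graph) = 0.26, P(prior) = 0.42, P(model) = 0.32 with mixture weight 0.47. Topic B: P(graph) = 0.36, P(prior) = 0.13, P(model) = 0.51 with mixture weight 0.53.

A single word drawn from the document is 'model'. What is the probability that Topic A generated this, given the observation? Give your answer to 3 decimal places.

0.357

The responsibility of component k is π_k f_k(x) divided by Σ_j π_j f_j(x).
Component likelihoods at x = 'model':
  f_A = 0.32
  f_B = 0.51
Multiply by the mixture weights:
  π_A·f_A = 0.47 × 0.32 = 0.1504
  π_B·f_B = 0.53 × 0.51 = 0.2703
Normaliser: 0.1504 + 0.2703 = 0.4207
So the posterior for Topic A is 0.1504 / 0.4207 ≈ 0.357.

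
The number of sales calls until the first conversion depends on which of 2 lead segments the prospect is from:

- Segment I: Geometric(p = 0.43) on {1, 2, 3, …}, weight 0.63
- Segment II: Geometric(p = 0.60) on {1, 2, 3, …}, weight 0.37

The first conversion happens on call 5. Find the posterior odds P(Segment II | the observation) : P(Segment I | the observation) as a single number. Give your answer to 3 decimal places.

0.199

Since P(k|x) ∝ w_k f_k(x), the posterior odds are w_i f_i(x) / (w_j f_j(x)).
Geometric probabilities:
  f_I = 0.43·(1−0.43)^4 = 0.43·0.10556 = 0.0453908
  f_II = 0.60·(1−0.60)^4 = 0.60·0.0256 = 0.01536
Odds = (0.37/0.63) × (0.01536/0.0453908) = 0.587302 × 0.338395 ≈ 0.199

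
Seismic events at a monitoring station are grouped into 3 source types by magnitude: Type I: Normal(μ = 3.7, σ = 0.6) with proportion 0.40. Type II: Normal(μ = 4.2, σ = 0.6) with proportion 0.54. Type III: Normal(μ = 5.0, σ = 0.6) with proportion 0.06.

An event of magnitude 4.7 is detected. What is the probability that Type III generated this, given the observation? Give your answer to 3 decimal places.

The responsibility of component k is π_k f_k(x) divided by Σ_j π_j f_j(x).
Evaluate each component's likelihood at the observed value:
  f_I = 0.165795
  f_II = 0.469853
  f_III = 0.586776
Weight by the priors:
  π_I·f_I = 0.40 × 0.165795 = 0.0663181
  π_II·f_II = 0.54 × 0.469853 = 0.253721
  π_III·f_III = 0.06 × 0.586776 = 0.0352065
Sum: 0.0663181 + 0.253721 + 0.0352065 = 0.355245
P(Type III | data) ≈ 0.099

0.099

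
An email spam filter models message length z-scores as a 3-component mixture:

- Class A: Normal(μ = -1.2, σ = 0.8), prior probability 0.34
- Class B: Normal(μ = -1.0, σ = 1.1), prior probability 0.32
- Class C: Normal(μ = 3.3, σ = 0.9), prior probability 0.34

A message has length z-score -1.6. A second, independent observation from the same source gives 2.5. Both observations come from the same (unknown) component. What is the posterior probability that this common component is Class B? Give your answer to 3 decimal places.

0.993

Apply Bayes' rule: the posterior for each component is proportional to its prior times its likelihood at x.
Since both observations come from the same component, the likelihood for component k is f_k(x₁)·f_k(x₂).
  L_A = [0.440082] × [1.12955e-05] = 4.97094e-06
  L_B = [0.312544] × [0.00229681] = 0.000717856
  L_C = [1.62179e-07] × [0.298603] = 4.84271e-08
Weight by the priors:
  π_A·L_A = 0.34 × 4.97094e-06 = 1.69012e-06
  π_B·L_B = 0.32 × 0.000717856 = 0.000229714
  π_C·L_C = 0.34 × 4.84271e-08 = 1.64652e-08
Sum: 1.69012e-06 + 0.000229714 + 1.64652e-08 = 0.000231421
Responsibility of Class B: 0.000229714 / 0.000231421 ≈ 0.993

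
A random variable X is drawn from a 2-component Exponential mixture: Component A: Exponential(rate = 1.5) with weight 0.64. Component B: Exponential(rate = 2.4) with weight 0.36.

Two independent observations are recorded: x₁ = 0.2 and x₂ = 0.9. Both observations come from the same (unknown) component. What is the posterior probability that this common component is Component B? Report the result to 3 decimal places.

0.349

Apply Bayes' rule: the posterior for each component is proportional to its prior times its likelihood at x.
Since both observations come from the same component, the likelihood for component k is f_k(x₁)·f_k(x₂).
  p_A = [1.11123] × [0.38886] = 0.432112
  p_B = [1.48508] × [0.27678] = 0.411041
Weight by the priors:
  P(Z=A)·p_A = 0.64 × 0.432112 = 0.276552
  P(Z=B)·p_B = 0.36 × 0.411041 = 0.147975
Normaliser: 0.276552 + 0.147975 = 0.424527
P(Component B | x₁,x₂) ≈ 0.349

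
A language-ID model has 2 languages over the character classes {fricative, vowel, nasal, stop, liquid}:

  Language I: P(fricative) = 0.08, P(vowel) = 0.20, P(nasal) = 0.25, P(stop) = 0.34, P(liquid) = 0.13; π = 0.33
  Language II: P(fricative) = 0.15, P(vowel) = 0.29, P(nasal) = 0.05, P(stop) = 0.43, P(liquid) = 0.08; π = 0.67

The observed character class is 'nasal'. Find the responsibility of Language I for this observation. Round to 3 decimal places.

0.711

Posterior ∝ prior × likelihood, so P(k | x) ∝ w_k f_k(x); normalise over all components.
Evaluate each component's likelihood at the observed value:
  p_I = 0.25
  p_II = 0.05
Multiply by the mixture weights:
  w_I·p_I = 0.33 × 0.25 = 0.0825
  w_II·p_II = 0.67 × 0.05 = 0.0335
Denominator: 0.0825 + 0.0335 = 0.116
So the posterior for Language I is 0.0825 / 0.116 ≈ 0.711.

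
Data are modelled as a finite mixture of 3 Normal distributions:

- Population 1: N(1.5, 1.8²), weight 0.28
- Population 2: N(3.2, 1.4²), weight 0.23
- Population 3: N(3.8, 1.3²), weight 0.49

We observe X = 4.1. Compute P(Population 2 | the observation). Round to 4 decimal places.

0.2406

Apply Bayes' rule: the posterior for each component is proportional to its prior times its likelihood at x.
Normal densities:
  p_1 = (1/(1.8·√(2π)))·exp(−(4.1−1.5)²/(2·1.8²)) = 0.221635·exp(-1.04321) = 0.0780867
  p_2 = (1/(1.4·√(2π)))·exp(−(4.1−3.2)²/(2·1.4²)) = 0.284959·exp(-0.20663) = 0.231762
  p_3 = (1/(1.3·√(2π)))·exp(−(4.1−3.8)²/(2·1.3²)) = 0.306879·exp(-0.02663) = 0.298815
Unnormalised posteriors:
  π_1·p_1 = 0.28 × 0.0780867 = 0.0218643
  π_2·p_2 = 0.23 × 0.231762 = 0.0533053
  π_3·p_3 = 0.49 × 0.298815 = 0.146419
Normaliser: 0.0218643 + 0.0533053 + 0.146419 = 0.221589
P(Population 2 | x) = 0.0533053 / 0.221589 ≈ 0.2406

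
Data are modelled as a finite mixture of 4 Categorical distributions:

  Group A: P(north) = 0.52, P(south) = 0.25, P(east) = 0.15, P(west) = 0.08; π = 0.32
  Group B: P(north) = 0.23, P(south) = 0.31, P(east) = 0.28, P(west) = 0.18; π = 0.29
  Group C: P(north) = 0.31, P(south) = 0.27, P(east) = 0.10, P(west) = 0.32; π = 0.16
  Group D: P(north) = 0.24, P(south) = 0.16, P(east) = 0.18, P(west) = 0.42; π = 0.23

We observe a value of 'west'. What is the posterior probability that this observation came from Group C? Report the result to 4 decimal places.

P(component k | x) = w_k·f_k(x) / marginal(x), where marginal(x) = Σ_j w_j·f_j(x).
Component likelihoods at x = 'west':
  L_A = 0.08
  L_B = 0.18
  L_C = 0.32
  L_D = 0.42
Prior × likelihood for each component:
  w_A·L_A = 0.32 × 0.08 = 0.0256
  w_B·L_B = 0.29 × 0.18 = 0.0522
  w_C·L_C = 0.16 × 0.32 = 0.0512
  w_D·L_D = 0.23 × 0.42 = 0.0966
Denominator: 0.0256 + 0.0522 + 0.0512 + 0.0966 = 0.2256
P(Group C | data) ≈ 0.2270

0.2270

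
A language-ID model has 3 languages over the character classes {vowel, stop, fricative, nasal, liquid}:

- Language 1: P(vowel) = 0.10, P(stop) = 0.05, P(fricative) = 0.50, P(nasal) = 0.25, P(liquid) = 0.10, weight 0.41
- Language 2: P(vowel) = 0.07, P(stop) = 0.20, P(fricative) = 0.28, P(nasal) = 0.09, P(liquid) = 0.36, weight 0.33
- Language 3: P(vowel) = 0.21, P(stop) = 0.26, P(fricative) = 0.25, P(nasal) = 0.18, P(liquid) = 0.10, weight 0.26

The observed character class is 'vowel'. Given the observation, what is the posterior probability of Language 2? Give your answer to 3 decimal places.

0.195

Posterior ∝ prior × likelihood, so P(k | x) ∝ π_k f_k(x); normalise over all components.
Evaluate each component's likelihood at the observed value:
  L_1 = 0.1
  L_2 = 0.07
  L_3 = 0.21
Weight by the priors:
  π_1·L_1 = 0.41 × 0.1 = 0.041
  π_2·L_2 = 0.33 × 0.07 = 0.0231
  π_3·L_3 = 0.26 × 0.21 = 0.0546
Normaliser: 0.041 + 0.0231 + 0.0546 = 0.1187
P(Language 2 | x) ≈ 0.195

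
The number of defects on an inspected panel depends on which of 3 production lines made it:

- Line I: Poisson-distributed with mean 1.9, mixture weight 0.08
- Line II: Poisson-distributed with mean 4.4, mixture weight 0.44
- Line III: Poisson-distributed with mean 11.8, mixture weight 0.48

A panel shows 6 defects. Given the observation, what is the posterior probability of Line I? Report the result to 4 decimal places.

0.0114

P(component k | x) = π_k·f_k(x) / marginal(x), where marginal(x) = Σ_j π_j·f_j(x).
Poisson probabilities:
  L_I = 0.00977304
  L_II = 0.123734
  L_III = 0.0281374
Unnormalised posteriors:
  π_I·L_I = 0.08 × 0.00977304 = 0.000781843
  π_II·L_II = 0.44 × 0.123734 = 0.0544428
  π_III·L_III = 0.48 × 0.0281374 = 0.013506
Normaliser: 0.000781843 + 0.0544428 + 0.013506 = 0.0687306
P(Line I | 6 defects) = 0.000781843 / 0.0687306 ≈ 0.0114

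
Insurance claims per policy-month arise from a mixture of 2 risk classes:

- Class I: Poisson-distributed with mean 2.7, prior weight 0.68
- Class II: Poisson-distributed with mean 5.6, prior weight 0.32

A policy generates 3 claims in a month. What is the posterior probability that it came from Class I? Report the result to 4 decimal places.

0.8123

Posterior ∝ prior × likelihood, so P(k | x) ∝ P(Z=k) f_k(x); normalise over all components.
Poisson probabilities:
  f_I = e^(−2.7)·2.7^3/3! = 0.220468
  f_II = e^(−5.6)·5.6^3/3! = 0.108234
Prior × likelihood for each component:
  P(Z=I)·f_I = 0.68 × 0.220468 = 0.149918
  P(Z=II)·f_II = 0.32 × 0.108234 = 0.0346349
Marginal: 0.149918 + 0.0346349 = 0.184553
P(Class I | data) = 0.149918 / 0.184553 ≈ 0.8123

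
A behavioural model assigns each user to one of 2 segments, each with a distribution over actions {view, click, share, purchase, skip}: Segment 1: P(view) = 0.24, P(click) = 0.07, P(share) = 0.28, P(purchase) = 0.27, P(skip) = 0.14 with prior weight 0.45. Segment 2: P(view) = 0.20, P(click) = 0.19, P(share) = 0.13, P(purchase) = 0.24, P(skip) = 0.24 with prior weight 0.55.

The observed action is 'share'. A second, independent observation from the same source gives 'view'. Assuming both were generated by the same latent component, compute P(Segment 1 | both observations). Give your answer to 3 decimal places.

Posterior ∝ prior × likelihood, so P(k | x) ∝ P(Z=k) f_k(x); normalise over all components.
Since both observations come from the same component, the likelihood for component k is f_k(x₁)·f_k(x₂).
  f_1 = [0.28] × [0.24] = 0.0672
  f_2 = [0.13] × [0.2] = 0.026
Multiply by the mixture weights:
  P(Z=1)·f_1 = 0.45 × 0.0672 = 0.03024
  P(Z=2)·f_2 = 0.55 × 0.026 = 0.0143
Normaliser: 0.03024 + 0.0143 = 0.04454
Responsibility of Segment 1: 0.03024 / 0.04454 ≈ 0.679

0.679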